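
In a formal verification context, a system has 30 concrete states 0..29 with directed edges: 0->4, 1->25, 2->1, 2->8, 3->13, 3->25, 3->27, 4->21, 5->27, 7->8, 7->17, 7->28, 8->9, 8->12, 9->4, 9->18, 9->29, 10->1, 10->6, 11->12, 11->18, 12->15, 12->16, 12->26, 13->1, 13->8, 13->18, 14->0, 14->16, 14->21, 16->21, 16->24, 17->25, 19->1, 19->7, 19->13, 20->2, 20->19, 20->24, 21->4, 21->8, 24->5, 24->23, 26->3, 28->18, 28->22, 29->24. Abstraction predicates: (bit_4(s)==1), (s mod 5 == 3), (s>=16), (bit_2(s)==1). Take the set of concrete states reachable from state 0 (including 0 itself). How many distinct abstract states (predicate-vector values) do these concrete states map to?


BFS from 0:
Concrete reachable: {0, 1, 3, 4, 5, 8, 9, 12, 13, 15, 16, 18, 21, 23, 24, 25, 26, 27, 29}
Abstract via predicates (bit_4(s)==1), (s mod 5 == 3), (s>=16), (bit_2(s)==1):
  (0,0,0,0) <- {0, 1, 9}
  (0,0,0,1) <- {4, 5, 12, 15}
  (0,1,0,0) <- {3, 8}
  (0,1,0,1) <- {13}
  (1,0,1,0) <- {16, 24, 25, 26, 27}
  (1,0,1,1) <- {21, 29}
  (1,1,1,0) <- {18}
  (1,1,1,1) <- {23}
Distinct abstract states = 8

8


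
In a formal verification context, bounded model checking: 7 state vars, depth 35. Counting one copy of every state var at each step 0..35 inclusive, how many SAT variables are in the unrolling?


BMC unrolls to depth k, creating one copy of each state var for steps 0..k.
Step count = 35 + 1 = 36 (steps 0 through 35)
Vars per step = 7
Total = 7 * 36 = 252

252


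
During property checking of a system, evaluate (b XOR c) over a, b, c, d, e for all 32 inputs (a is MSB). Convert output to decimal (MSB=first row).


Formula: (b XOR c) over a, b, c, d, e (32 rows)
Evaluate each row (bits = a,b,c,d,e, MSB first):
  row 0 [00000]: (0 XOR 0) -> 0
  row 1 [00001]: (0 XOR 0) -> 0
  row 2 [00010]: (0 XOR 0) -> 0
  row 3 [00011]: (0 XOR 0) -> 0
  row 4 [00100]: (0 XOR 1) -> 1
  row 5 [00101]: (0 XOR 1) -> 1
  row 6 [00110]: (0 XOR 1) -> 1
  row 7 [00111]: (0 XOR 1) -> 1
  row 8 [01000]: (1 XOR 0) -> 1
  row 9 [01001]: (1 XOR 0) -> 1
  row 10 [01010]: (1 XOR 0) -> 1
  row 11 [01011]: (1 XOR 0) -> 1
  row 12 [01100]: (1 XOR 1) -> 0
  row 13 [01101]: (1 XOR 1) -> 0
  row 14 [01110]: (1 XOR 1) -> 0
  row 15 [01111]: (1 XOR 1) -> 0
  row 16 [10000]: (0 XOR 0) -> 0
  row 17 [10001]: (0 XOR 0) -> 0
  row 18 [10010]: (0 XOR 0) -> 0
  row 19 [10011]: (0 XOR 0) -> 0
  row 20 [10100]: (0 XOR 1) -> 1
  row 21 [10101]: (0 XOR 1) -> 1
  row 22 [10110]: (0 XOR 1) -> 1
  row 23 [10111]: (0 XOR 1) -> 1
  row 24 [11000]: (1 XOR 0) -> 1
  row 25 [11001]: (1 XOR 0) -> 1
  row 26 [11010]: (1 XOR 0) -> 1
  row 27 [11011]: (1 XOR 0) -> 1
  row 28 [11100]: (1 XOR 1) -> 0
  row 29 [11101]: (1 XOR 1) -> 0
  row 30 [11110]: (1 XOR 1) -> 0
  row 31 [11111]: (1 XOR 1) -> 0
Full result column, 4 rows per line (a,b,c fixed per line; d,e runs 00..11 left to right):
  rows 0-3 [a,b,c=000]: 0000  = hex 0
  rows 4-7 [a,b,c=001]: 1111  = hex F
  rows 8-11 [a,b,c=010]: 1111  = hex F
  rows 12-15 [a,b,c=011]: 0000  = hex 0
  rows 16-19 [a,b,c=100]: 0000  = hex 0
  rows 20-23 [a,b,c=101]: 1111  = hex F
  rows 24-27 [a,b,c=110]: 1111  = hex F
  rows 28-31 [a,b,c=111]: 0000  = hex 0
Output column (row 0 .. row 31) = 00001111111100000000111111110000
Output column grouped in 4s = 0000 1111 1111 0000 0000 1111 1111 0000 = 0x0FF00FF0
Convert to decimal digit by digit (value = value*16 + digit):
  0 -> 0
  0*16 + 15 (F) = 15
  15*16 + 15 (F) = 255
  255*16 + 0 = 4080
  4080*16 + 0 = 65280
  65280*16 + 15 (F) = 1044495
  1044495*16 + 15 (F) = 16711935
  16711935*16 + 0 = 267390960
Decimal = 267390960

267390960


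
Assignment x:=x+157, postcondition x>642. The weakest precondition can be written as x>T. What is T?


Formula: wp(x:=E, P) = P[E/x] (substitute E for x in postcondition)
Step 1: Postcondition: x>642
Step 2: Substitute x+157 for x: x+157>642
Step 3: Solve for x: x > 642-157 = 485

485


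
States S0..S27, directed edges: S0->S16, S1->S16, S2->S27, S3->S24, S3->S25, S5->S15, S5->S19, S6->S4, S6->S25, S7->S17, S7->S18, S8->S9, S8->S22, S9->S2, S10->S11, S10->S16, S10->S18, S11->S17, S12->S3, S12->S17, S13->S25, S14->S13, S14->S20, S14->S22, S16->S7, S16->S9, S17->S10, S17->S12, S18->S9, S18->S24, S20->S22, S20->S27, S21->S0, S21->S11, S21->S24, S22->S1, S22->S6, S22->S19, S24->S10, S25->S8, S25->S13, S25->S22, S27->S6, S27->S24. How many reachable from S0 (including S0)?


BFS from S0:
  layer 0: {S0}
  layer 1: {S16}
  layer 2: {S7, S9}
  layer 3: {S2, S17, S18}
  layer 4: {S10, S12, S24, S27}
  layer 5: {S3, S6, S11}
  layer 6: {S4, S25}
  layer 7: {S8, S13, S22}
  layer 8: {S1, S19}
Reachable set: {S0, S1, S2, S3, S4, S6, S7, S8, S9, S10, S11, S12, S13, S16, S17, S18, S19, S22, S24, S25, S27}
Count = 21

21


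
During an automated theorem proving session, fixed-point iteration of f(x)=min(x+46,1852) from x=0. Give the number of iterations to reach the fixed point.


Step 1: x=0, cap=1852, increment=46
Step 2: x grows by 46 each step until capped at 1852; fixed point is x=1852
Step 3: iterations = ceil(1852/46) = 41

41


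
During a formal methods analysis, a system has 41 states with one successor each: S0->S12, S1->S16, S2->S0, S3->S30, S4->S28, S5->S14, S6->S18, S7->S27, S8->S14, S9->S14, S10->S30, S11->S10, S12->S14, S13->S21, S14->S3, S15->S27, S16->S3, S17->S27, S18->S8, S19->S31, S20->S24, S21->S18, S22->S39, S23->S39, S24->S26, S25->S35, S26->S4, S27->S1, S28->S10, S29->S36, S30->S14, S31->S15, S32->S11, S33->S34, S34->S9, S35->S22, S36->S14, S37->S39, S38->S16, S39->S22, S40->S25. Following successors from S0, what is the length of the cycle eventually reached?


Trace from S0 until a state repeats:
  S0 -> S12 -> S14 -> S3 -> S30 -> S14
S14 first seen at step 2, revisited at step 5.
Cycle length = 5 - 2 = 3

3


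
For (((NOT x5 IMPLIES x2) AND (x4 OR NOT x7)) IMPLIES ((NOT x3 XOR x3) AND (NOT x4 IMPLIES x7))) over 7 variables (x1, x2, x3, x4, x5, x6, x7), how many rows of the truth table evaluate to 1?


Formula: (((NOT x5 IMPLIES x2) AND (x4 OR NOT x7)) IMPLIES ((NOT x3 XOR x3) AND (NOT x4 IMPLIES x7))) over 7 vars (128 rows)
Evaluate each row (x1, x2, x3, x4, x5, x6, x7 as bits, MSB first):
  row 0 [0000000]: (((NOT 0 IMPLIES 0) AND (0 OR NOT 0)) IMPLIES ((NOT 0 XOR 0) AND (NOT 0 IMPLIES 0))) -> 1
  row 1 [0000001]: (((NOT 0 IMPLIES 0) AND (0 OR NOT 1)) IMPLIES ((NOT 0 XOR 0) AND (NOT 0 IMPLIES 1))) -> 1
  row 2 [0000010]: (((NOT 0 IMPLIES 0) AND (0 OR NOT 0)) IMPLIES ((NOT 0 XOR 0) AND (NOT 0 IMPLIES 0))) -> 1
  row 3 [0000011]: (((NOT 0 IMPLIES 0) AND (0 OR NOT 1)) IMPLIES ((NOT 0 XOR 0) AND (NOT 0 IMPLIES 1))) -> 1
  row 4 [0000100]: (((NOT 1 IMPLIES 0) AND (0 OR NOT 0)) IMPLIES ((NOT 0 XOR 0) AND (NOT 0 IMPLIES 0))) -> 0
  (every remaining row is evaluated the same way; all 128 results are listed next)
Full result column, 8 rows per line (x1,x2,x3,x4 fixed per line; x5,x6,x7 runs 000..111 left to right):
  rows 0-7 [x1,x2,x3,x4=0000]: 11110101  (ones: 6)
  rows 8-15 [x1,x2,x3,x4=0001]: 11111111  (ones: 8)
  rows 16-23 [x1,x2,x3,x4=0010]: 11110101  (ones: 6)
  rows 24-31 [x1,x2,x3,x4=0011]: 11111111  (ones: 8)
  rows 32-39 [x1,x2,x3,x4=0100]: 01010101  (ones: 4)
  rows 40-47 [x1,x2,x3,x4=0101]: 11111111  (ones: 8)
  rows 48-55 [x1,x2,x3,x4=0110]: 01010101  (ones: 4)
  rows 56-63 [x1,x2,x3,x4=0111]: 11111111  (ones: 8)
  rows 64-71 [x1,x2,x3,x4=1000]: 11110101  (ones: 6)
  rows 72-79 [x1,x2,x3,x4=1001]: 11111111  (ones: 8)
  rows 80-87 [x1,x2,x3,x4=1010]: 11110101  (ones: 6)
  rows 88-95 [x1,x2,x3,x4=1011]: 11111111  (ones: 8)
  rows 96-103 [x1,x2,x3,x4=1100]: 01010101  (ones: 4)
  rows 104-111 [x1,x2,x3,x4=1101]: 11111111  (ones: 8)
  rows 112-119 [x1,x2,x3,x4=1110]: 01010101  (ones: 4)
  rows 120-127 [x1,x2,x3,x4=1111]: 11111111  (ones: 8)
Count of 1-rows = 6+8+6+8+4+8+4+8+6+8+6+8+4+8+4+8 = 104

104


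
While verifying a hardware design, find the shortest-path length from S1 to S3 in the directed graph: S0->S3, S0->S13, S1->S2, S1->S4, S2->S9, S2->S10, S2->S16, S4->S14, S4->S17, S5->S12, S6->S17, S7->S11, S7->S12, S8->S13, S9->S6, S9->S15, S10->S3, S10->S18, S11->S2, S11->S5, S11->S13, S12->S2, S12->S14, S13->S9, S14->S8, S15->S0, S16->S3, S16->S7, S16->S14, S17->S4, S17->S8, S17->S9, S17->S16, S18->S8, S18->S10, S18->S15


BFS layer-by-layer from S1:
  dist 0: {S1}
  dist 1: {S2, S4}
  dist 2: {S9, S10, S14, S16, S17}
  dist 3: {S3, S6, S7, S8, S15, S18}
  -> S3 reached at distance 3
Shortest path length = 3

3


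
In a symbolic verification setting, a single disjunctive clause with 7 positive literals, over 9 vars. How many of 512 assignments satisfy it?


Step 1: Total=2^9=512
Step 2: Unsat when all 7 false: 2^2=4
Step 3: Sat=512-4=508

508


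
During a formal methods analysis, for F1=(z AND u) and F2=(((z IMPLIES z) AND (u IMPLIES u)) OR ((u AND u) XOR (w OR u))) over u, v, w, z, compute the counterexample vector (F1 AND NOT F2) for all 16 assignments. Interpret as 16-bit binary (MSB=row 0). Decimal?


F1 = (z AND u)
F2 = (((z IMPLIES z) AND (u IMPLIES u)) OR ((u AND u) XOR (w OR u)))
Counterexample to F1=>F2 is where F1=1 and F2=0.
Evaluate each row (bits = u,v,w,z, MSB first):
  row 0 [0000]: F1=0 F2=1 -> F1&~F2 -> 0
  row 1 [0001]: F1=0 F2=1 -> F1&~F2 -> 0
  row 2 [0010]: F1=0 F2=1 -> F1&~F2 -> 0
  row 3 [0011]: F1=0 F2=1 -> F1&~F2 -> 0
  row 4 [0100]: F1=0 F2=1 -> F1&~F2 -> 0
  row 5 [0101]: F1=0 F2=1 -> F1&~F2 -> 0
  row 6 [0110]: F1=0 F2=1 -> F1&~F2 -> 0
  row 7 [0111]: F1=0 F2=1 -> F1&~F2 -> 0
  row 8 [1000]: F1=0 F2=1 -> F1&~F2 -> 0
  row 9 [1001]: F1=1 F2=1 -> F1&~F2 -> 0
  row 10 [1010]: F1=0 F2=1 -> F1&~F2 -> 0
  row 11 [1011]: F1=1 F2=1 -> F1&~F2 -> 0
  row 12 [1100]: F1=0 F2=1 -> F1&~F2 -> 0
  row 13 [1101]: F1=1 F2=1 -> F1&~F2 -> 0
  row 14 [1110]: F1=0 F2=1 -> F1&~F2 -> 0
  row 15 [1111]: F1=1 F2=1 -> F1&~F2 -> 0
Full result column, 4 rows per line (u,v fixed per line; w,z runs 00..11 left to right):
  rows 0-3 [u,v=00]: 0000  = hex 0
  rows 4-7 [u,v=01]: 0000  = hex 0
  rows 8-11 [u,v=10]: 0000  = hex 0
  rows 12-15 [u,v=11]: 0000  = hex 0
Counterexample vector (row 0 .. row 15) = 0000000000000000
Output column grouped in 4s = 0000 0000 0000 0000 = 0x0000
Convert to decimal digit by digit (value = value*16 + digit):
  0 -> 0
  0*16 + 0 = 0
  0*16 + 0 = 0
  0*16 + 0 = 0
Decimal = 0

0


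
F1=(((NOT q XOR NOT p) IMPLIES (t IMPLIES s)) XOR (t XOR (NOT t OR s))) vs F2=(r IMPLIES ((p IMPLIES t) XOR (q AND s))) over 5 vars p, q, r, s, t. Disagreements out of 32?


F1 = (((NOT q XOR NOT p) IMPLIES (t IMPLIES s)) XOR (t XOR (NOT t OR s)))
F2 = (r IMPLIES ((p IMPLIES t) XOR (q AND s)))
Evaluate both on each of 32 rows (bits = p,q,r,s,t):
  row 0 [00000]: F1=0 F2=1 (differ) -> 1
  row 1 [00001]: F1=0 F2=1 (differ) -> 1
  row 2 [00010]: F1=0 F2=1 (differ) -> 1
  row 3 [00011]: F1=1 F2=1 -> 0
  row 4 [00100]: F1=0 F2=1 (differ) -> 1
  row 5 [00101]: F1=0 F2=1 (differ) -> 1
  row 6 [00110]: F1=0 F2=1 (differ) -> 1
  row 7 [00111]: F1=1 F2=1 -> 0
  row 8 [01000]: F1=0 F2=1 (differ) -> 1
  row 9 [01001]: F1=1 F2=1 -> 0
  row 10 [01010]: F1=0 F2=1 (differ) -> 1
  row 11 [01011]: F1=1 F2=1 -> 0
  row 12 [01100]: F1=0 F2=1 (differ) -> 1
  row 13 [01101]: F1=1 F2=1 -> 0
  row 14 [01110]: F1=0 F2=0 -> 0
  row 15 [01111]: F1=1 F2=0 (differ) -> 1
  row 16 [10000]: F1=0 F2=1 (differ) -> 1
  row 17 [10001]: F1=1 F2=1 -> 0
  row 18 [10010]: F1=0 F2=1 (differ) -> 1
  row 19 [10011]: F1=1 F2=1 -> 0
  row 20 [10100]: F1=0 F2=0 -> 0
  row 21 [10101]: F1=1 F2=1 -> 0
  row 22 [10110]: F1=0 F2=0 -> 0
  row 23 [10111]: F1=1 F2=1 -> 0
  row 24 [11000]: F1=0 F2=1 (differ) -> 1
  row 25 [11001]: F1=0 F2=1 (differ) -> 1
  row 26 [11010]: F1=0 F2=1 (differ) -> 1
  row 27 [11011]: F1=1 F2=1 -> 0
  row 28 [11100]: F1=0 F2=0 -> 0
  row 29 [11101]: F1=0 F2=1 (differ) -> 1
  row 30 [11110]: F1=0 F2=1 (differ) -> 1
  row 31 [11111]: F1=1 F2=0 (differ) -> 1
Full result column, 8 rows per line (p,q fixed per line; r,s,t runs 000..111 left to right):
  rows 0-7 [p,q=00]: 11101110  (ones: 6)
  rows 8-15 [p,q=01]: 10101001  (ones: 4)
  rows 16-23 [p,q=10]: 10100000  (ones: 2)
  rows 24-31 [p,q=11]: 11100111  (ones: 6)
Disagreements = 6+4+2+6 = 18

18


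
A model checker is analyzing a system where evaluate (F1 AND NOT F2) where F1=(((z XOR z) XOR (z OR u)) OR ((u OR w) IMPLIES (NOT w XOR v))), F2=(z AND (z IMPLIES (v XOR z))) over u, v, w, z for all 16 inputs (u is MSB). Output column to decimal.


F1 = (((z XOR z) XOR (z OR u)) OR ((u OR w) IMPLIES (NOT w XOR v)))
F2 = (z AND (z IMPLIES (v XOR z)))
Counterexample to F1=>F2 is where F1=1 and F2=0.
Evaluate each row (bits = u,v,w,z, MSB first):
  row 0 [0000]: F1=1 F2=0 -> F1&~F2 -> 1
  row 1 [0001]: F1=1 F2=1 -> F1&~F2 -> 0
  row 2 [0010]: F1=0 F2=0 -> F1&~F2 -> 0
  row 3 [0011]: F1=1 F2=1 -> F1&~F2 -> 0
  row 4 [0100]: F1=1 F2=0 -> F1&~F2 -> 1
  row 5 [0101]: F1=1 F2=0 -> F1&~F2 -> 1
  row 6 [0110]: F1=1 F2=0 -> F1&~F2 -> 1
  row 7 [0111]: F1=1 F2=0 -> F1&~F2 -> 1
  row 8 [1000]: F1=1 F2=0 -> F1&~F2 -> 1
  row 9 [1001]: F1=1 F2=1 -> F1&~F2 -> 0
  row 10 [1010]: F1=1 F2=0 -> F1&~F2 -> 1
  row 11 [1011]: F1=1 F2=1 -> F1&~F2 -> 0
  row 12 [1100]: F1=1 F2=0 -> F1&~F2 -> 1
  row 13 [1101]: F1=1 F2=0 -> F1&~F2 -> 1
  row 14 [1110]: F1=1 F2=0 -> F1&~F2 -> 1
  row 15 [1111]: F1=1 F2=0 -> F1&~F2 -> 1
Full result column, 4 rows per line (u,v fixed per line; w,z runs 00..11 left to right):
  rows 0-3 [u,v=00]: 1000  = hex 8
  rows 4-7 [u,v=01]: 1111  = hex F
  rows 8-11 [u,v=10]: 1010  = hex A
  rows 12-15 [u,v=11]: 1111  = hex F
Counterexample vector (row 0 .. row 15) = 1000111110101111
Output column grouped in 4s = 1000 1111 1010 1111 = 0x8FAF
Convert to decimal digit by digit (value = value*16 + digit):
  8 -> 8
  8*16 + 15 (F) = 143
  143*16 + 10 (A) = 2298
  2298*16 + 15 (F) = 36783
Decimal = 36783

36783


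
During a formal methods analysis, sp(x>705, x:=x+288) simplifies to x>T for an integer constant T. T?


Formula: sp(P, x:=E) = exists old_x. (x = E[old_x/x]) AND P[old_x/x] (old_x is the value of x before the assignment; eliminate old_x by solving x = E[old_x/x] for old_x)
Step 1: Precondition P: x>705, i.e. old_x > 705
Step 2: Assignment gives x = old_x + 288, so old_x = x - 288
Step 3: Substitute into P: x - 288 > 705
Step 4: Simplify: x > 705+288 = 993

993


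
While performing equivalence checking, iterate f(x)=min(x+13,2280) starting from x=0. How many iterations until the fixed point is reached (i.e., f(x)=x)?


Step 1: x=0, cap=2280, increment=13
Step 2: x grows by 13 each step until capped at 2280; fixed point is x=2280
Step 3: iterations = ceil(2280/13) = 176

176


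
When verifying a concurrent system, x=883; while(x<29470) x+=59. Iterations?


Step 1: x goes from 883 toward 29470 by 59; the body runs while x<29470, so iterations = ceil((bound-start)/step)
Step 2: Distance=28587
Step 3: ceil(28587/59)=485

485


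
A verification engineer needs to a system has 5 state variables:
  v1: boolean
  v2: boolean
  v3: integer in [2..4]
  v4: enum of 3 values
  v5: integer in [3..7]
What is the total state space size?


State space = product of domain sizes of all variables.
Domain sizes:
  v1 (boolean): 2
  v2 (boolean): 2
  v3 (integer in [2..4]): 3
  v4 (enum of 3 values): 3
  v5 (integer in [3..7]): 5
Product = 2 * 2 * 3 * 3 * 5 = 180

180


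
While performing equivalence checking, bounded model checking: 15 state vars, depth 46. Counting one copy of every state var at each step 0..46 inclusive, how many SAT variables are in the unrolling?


BMC unrolls to depth k, creating one copy of each state var for steps 0..k.
Step count = 46 + 1 = 47 (steps 0 through 46)
Vars per step = 15
Total = 15 * 47 = 705

705


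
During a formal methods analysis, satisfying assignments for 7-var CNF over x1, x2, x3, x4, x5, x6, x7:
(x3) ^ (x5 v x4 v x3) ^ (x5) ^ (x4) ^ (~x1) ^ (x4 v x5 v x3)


CNF with 6 clauses over 7 vars (128 assignments).
An assignment satisfies CNF iff every clause has >=1 true literal.
Check each row (bits = x1,x2,x3,x4,x5,x6,x7; clause T/F shown):
  row 0 [0000000]: clauses=FFFFTF -> 0
  row 1 [0000001]: clauses=FFFFTF -> 0
  row 2 [0000010]: clauses=FFFFTF -> 0
  row 3 [0000011]: clauses=FFFFTF -> 0
  row 4 [0000100]: clauses=FTTFTT -> 0
  (every remaining row is evaluated the same way; all 128 results are listed next)
Full result column, 8 rows per line (x1,x2,x3,x4 fixed per line; x5,x6,x7 runs 000..111 left to right):
  rows 0-7 [x1,x2,x3,x4=0000]: 00000000  (ones: 0)
  rows 8-15 [x1,x2,x3,x4=0001]: 00000000  (ones: 0)
  rows 16-23 [x1,x2,x3,x4=0010]: 00000000  (ones: 0)
  rows 24-31 [x1,x2,x3,x4=0011]: 00001111  (ones: 4)
  rows 32-39 [x1,x2,x3,x4=0100]: 00000000  (ones: 0)
  rows 40-47 [x1,x2,x3,x4=0101]: 00000000  (ones: 0)
  rows 48-55 [x1,x2,x3,x4=0110]: 00000000  (ones: 0)
  rows 56-63 [x1,x2,x3,x4=0111]: 00001111  (ones: 4)
  rows 64-71 [x1,x2,x3,x4=1000]: 00000000  (ones: 0)
  rows 72-79 [x1,x2,x3,x4=1001]: 00000000  (ones: 0)
  rows 80-87 [x1,x2,x3,x4=1010]: 00000000  (ones: 0)
  rows 88-95 [x1,x2,x3,x4=1011]: 00000000  (ones: 0)
  rows 96-103 [x1,x2,x3,x4=1100]: 00000000  (ones: 0)
  rows 104-111 [x1,x2,x3,x4=1101]: 00000000  (ones: 0)
  rows 112-119 [x1,x2,x3,x4=1110]: 00000000  (ones: 0)
  rows 120-127 [x1,x2,x3,x4=1111]: 00000000  (ones: 0)
Satisfying assignments = 0+0+0+4+0+0+0+4+0+0+0+0+0+0+0+0 = 8

8


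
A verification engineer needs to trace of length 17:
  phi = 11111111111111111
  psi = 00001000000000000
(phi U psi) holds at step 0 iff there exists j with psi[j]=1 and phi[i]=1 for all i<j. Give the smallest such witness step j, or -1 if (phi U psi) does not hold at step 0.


(phi U psi) at 0: need smallest j with psi[j]=1 and phi[i]=1 for all i in [0,j).
Scan from step 0:
  step 0: phi=1, psi=0 -> continue
  step 1: phi=1, psi=0 -> continue
  step 2: phi=1, psi=0 -> continue
  step 3: phi=1, psi=0 -> continue
  step 4: psi=1 and phi held for [0,4) -> witness found
Witness step = 4

4


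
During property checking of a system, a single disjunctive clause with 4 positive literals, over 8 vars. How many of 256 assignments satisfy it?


Step 1: Total=2^8=256
Step 2: Unsat when all 4 false: 2^4=16
Step 3: Sat=256-16=240

240


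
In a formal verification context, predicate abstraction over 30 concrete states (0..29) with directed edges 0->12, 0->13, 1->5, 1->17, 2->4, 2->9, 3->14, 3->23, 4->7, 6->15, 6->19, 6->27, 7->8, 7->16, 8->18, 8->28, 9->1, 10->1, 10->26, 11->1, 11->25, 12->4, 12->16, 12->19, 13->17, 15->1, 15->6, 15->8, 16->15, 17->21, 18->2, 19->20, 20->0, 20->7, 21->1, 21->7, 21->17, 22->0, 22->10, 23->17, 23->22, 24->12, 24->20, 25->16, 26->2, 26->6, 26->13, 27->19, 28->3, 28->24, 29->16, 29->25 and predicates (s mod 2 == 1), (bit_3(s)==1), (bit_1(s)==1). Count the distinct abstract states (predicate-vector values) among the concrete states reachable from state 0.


BFS from 0:
Concrete reachable: {0, 1, 2, 3, 4, 5, 6, 7, 8, 9, 10, 12, 13, 14, 15, 16, 17, 18, 19, 20, 21, 22, 23, 24, 26, 27, 28}
Abstract via predicates (s mod 2 == 1), (bit_3(s)==1), (bit_1(s)==1):
  (0,0,0) <- {0, 4, 16, 20}
  (0,0,1) <- {2, 6, 18, 22}
  (0,1,0) <- {8, 12, 24, 28}
  (0,1,1) <- {10, 14, 26}
  (1,0,0) <- {1, 5, 17, 21}
  (1,0,1) <- {3, 7, 19, 23}
  (1,1,0) <- {9, 13}
  (1,1,1) <- {15, 27}
Distinct abstract states = 8

8


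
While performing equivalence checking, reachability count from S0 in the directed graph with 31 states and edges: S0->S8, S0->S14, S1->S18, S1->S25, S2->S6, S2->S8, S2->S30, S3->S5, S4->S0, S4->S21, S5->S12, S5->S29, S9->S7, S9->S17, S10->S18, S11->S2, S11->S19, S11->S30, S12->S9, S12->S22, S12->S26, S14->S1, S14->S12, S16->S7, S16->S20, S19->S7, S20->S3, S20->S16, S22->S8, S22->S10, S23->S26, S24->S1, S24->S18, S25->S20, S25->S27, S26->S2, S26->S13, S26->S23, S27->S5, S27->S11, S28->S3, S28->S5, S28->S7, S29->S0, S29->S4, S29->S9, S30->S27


BFS from S0:
  layer 0: {S0}
  layer 1: {S8, S14}
  layer 2: {S1, S12}
  layer 3: {S9, S18, S22, S25, S26}
  layer 4: {S2, S7, S10, S13, S17, S20, S23, S27}
  layer 5: {S3, S5, S6, S11, S16, S30}
  layer 6: {S19, S29}
  layer 7: {S4}
  layer 8: {S21}
Reachable set: {S0, S1, S2, S3, S4, S5, S6, S7, S8, S9, S10, S11, S12, S13, S14, S16, S17, S18, S19, S20, S21, S22, S23, S25, S26, S27, S29, S30}
Count = 28

28


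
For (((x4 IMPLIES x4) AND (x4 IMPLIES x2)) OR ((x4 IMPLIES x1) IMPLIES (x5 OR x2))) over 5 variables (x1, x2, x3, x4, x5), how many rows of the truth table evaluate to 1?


Formula: (((x4 IMPLIES x4) AND (x4 IMPLIES x2)) OR ((x4 IMPLIES x1) IMPLIES (x5 OR x2))) over 5 vars (32 rows)
Evaluate each row (x1, x2, x3, x4, x5 as bits, MSB first):
  row 0 [00000]: (((0 IMPLIES 0) AND (0 IMPLIES 0)) OR ((0 IMPLIES 0) IMPLIES (0 OR 0))) -> 1
  row 1 [00001]: (((0 IMPLIES 0) AND (0 IMPLIES 0)) OR ((0 IMPLIES 0) IMPLIES (1 OR 0))) -> 1
  row 2 [00010]: (((1 IMPLIES 1) AND (1 IMPLIES 0)) OR ((1 IMPLIES 0) IMPLIES (0 OR 0))) -> 1
  row 3 [00011]: (((1 IMPLIES 1) AND (1 IMPLIES 0)) OR ((1 IMPLIES 0) IMPLIES (1 OR 0))) -> 1
  row 4 [00100]: (((0 IMPLIES 0) AND (0 IMPLIES 0)) OR ((0 IMPLIES 0) IMPLIES (0 OR 0))) -> 1
  row 5 [00101]: (((0 IMPLIES 0) AND (0 IMPLIES 0)) OR ((0 IMPLIES 0) IMPLIES (1 OR 0))) -> 1
  row 6 [00110]: (((1 IMPLIES 1) AND (1 IMPLIES 0)) OR ((1 IMPLIES 0) IMPLIES (0 OR 0))) -> 1
  row 7 [00111]: (((1 IMPLIES 1) AND (1 IMPLIES 0)) OR ((1 IMPLIES 0) IMPLIES (1 OR 0))) -> 1
  row 8 [01000]: (((0 IMPLIES 0) AND (0 IMPLIES 1)) OR ((0 IMPLIES 0) IMPLIES (0 OR 1))) -> 1
  row 9 [01001]: (((0 IMPLIES 0) AND (0 IMPLIES 1)) OR ((0 IMPLIES 0) IMPLIES (1 OR 1))) -> 1
  row 10 [01010]: (((1 IMPLIES 1) AND (1 IMPLIES 1)) OR ((1 IMPLIES 0) IMPLIES (0 OR 1))) -> 1
  row 11 [01011]: (((1 IMPLIES 1) AND (1 IMPLIES 1)) OR ((1 IMPLIES 0) IMPLIES (1 OR 1))) -> 1
  row 12 [01100]: (((0 IMPLIES 0) AND (0 IMPLIES 1)) OR ((0 IMPLIES 0) IMPLIES (0 OR 1))) -> 1
  row 13 [01101]: (((0 IMPLIES 0) AND (0 IMPLIES 1)) OR ((0 IMPLIES 0) IMPLIES (1 OR 1))) -> 1
  row 14 [01110]: (((1 IMPLIES 1) AND (1 IMPLIES 1)) OR ((1 IMPLIES 0) IMPLIES (0 OR 1))) -> 1
  row 15 [01111]: (((1 IMPLIES 1) AND (1 IMPLIES 1)) OR ((1 IMPLIES 0) IMPLIES (1 OR 1))) -> 1
  row 16 [10000]: (((0 IMPLIES 0) AND (0 IMPLIES 0)) OR ((0 IMPLIES 1) IMPLIES (0 OR 0))) -> 1
  row 17 [10001]: (((0 IMPLIES 0) AND (0 IMPLIES 0)) OR ((0 IMPLIES 1) IMPLIES (1 OR 0))) -> 1
  row 18 [10010]: (((1 IMPLIES 1) AND (1 IMPLIES 0)) OR ((1 IMPLIES 1) IMPLIES (0 OR 0))) -> 0
  row 19 [10011]: (((1 IMPLIES 1) AND (1 IMPLIES 0)) OR ((1 IMPLIES 1) IMPLIES (1 OR 0))) -> 1
  row 20 [10100]: (((0 IMPLIES 0) AND (0 IMPLIES 0)) OR ((0 IMPLIES 1) IMPLIES (0 OR 0))) -> 1
  row 21 [10101]: (((0 IMPLIES 0) AND (0 IMPLIES 0)) OR ((0 IMPLIES 1) IMPLIES (1 OR 0))) -> 1
  row 22 [10110]: (((1 IMPLIES 1) AND (1 IMPLIES 0)) OR ((1 IMPLIES 1) IMPLIES (0 OR 0))) -> 0
  row 23 [10111]: (((1 IMPLIES 1) AND (1 IMPLIES 0)) OR ((1 IMPLIES 1) IMPLIES (1 OR 0))) -> 1
  row 24 [11000]: (((0 IMPLIES 0) AND (0 IMPLIES 1)) OR ((0 IMPLIES 1) IMPLIES (0 OR 1))) -> 1
  row 25 [11001]: (((0 IMPLIES 0) AND (0 IMPLIES 1)) OR ((0 IMPLIES 1) IMPLIES (1 OR 1))) -> 1
  row 26 [11010]: (((1 IMPLIES 1) AND (1 IMPLIES 1)) OR ((1 IMPLIES 1) IMPLIES (0 OR 1))) -> 1
  row 27 [11011]: (((1 IMPLIES 1) AND (1 IMPLIES 1)) OR ((1 IMPLIES 1) IMPLIES (1 OR 1))) -> 1
  row 28 [11100]: (((0 IMPLIES 0) AND (0 IMPLIES 1)) OR ((0 IMPLIES 1) IMPLIES (0 OR 1))) -> 1
  row 29 [11101]: (((0 IMPLIES 0) AND (0 IMPLIES 1)) OR ((0 IMPLIES 1) IMPLIES (1 OR 1))) -> 1
  row 30 [11110]: (((1 IMPLIES 1) AND (1 IMPLIES 1)) OR ((1 IMPLIES 1) IMPLIES (0 OR 1))) -> 1
  row 31 [11111]: (((1 IMPLIES 1) AND (1 IMPLIES 1)) OR ((1 IMPLIES 1) IMPLIES (1 OR 1))) -> 1
Full result column, 8 rows per line (x1,x2 fixed per line; x3,x4,x5 runs 000..111 left to right):
  rows 0-7 [x1,x2=00]: 11111111  (ones: 8)
  rows 8-15 [x1,x2=01]: 11111111  (ones: 8)
  rows 16-23 [x1,x2=10]: 11011101  (ones: 6)
  rows 24-31 [x1,x2=11]: 11111111  (ones: 8)
Count of 1-rows = 8+8+6+8 = 30

30


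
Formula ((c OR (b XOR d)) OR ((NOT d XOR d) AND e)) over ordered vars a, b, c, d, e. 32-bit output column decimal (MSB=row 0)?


Formula: ((c OR (b XOR d)) OR ((NOT d XOR d) AND e)) over a, b, c, d, e (32 rows)
Evaluate each row (bits = a,b,c,d,e, MSB first):
  row 0 [00000]: ((0 OR (0 XOR 0)) OR ((NOT 0 XOR 0) AND 0)) -> 0
  row 1 [00001]: ((0 OR (0 XOR 0)) OR ((NOT 0 XOR 0) AND 1)) -> 1
  row 2 [00010]: ((0 OR (0 XOR 1)) OR ((NOT 1 XOR 1) AND 0)) -> 1
  row 3 [00011]: ((0 OR (0 XOR 1)) OR ((NOT 1 XOR 1) AND 1)) -> 1
  row 4 [00100]: ((1 OR (0 XOR 0)) OR ((NOT 0 XOR 0) AND 0)) -> 1
  row 5 [00101]: ((1 OR (0 XOR 0)) OR ((NOT 0 XOR 0) AND 1)) -> 1
  row 6 [00110]: ((1 OR (0 XOR 1)) OR ((NOT 1 XOR 1) AND 0)) -> 1
  row 7 [00111]: ((1 OR (0 XOR 1)) OR ((NOT 1 XOR 1) AND 1)) -> 1
  row 8 [01000]: ((0 OR (1 XOR 0)) OR ((NOT 0 XOR 0) AND 0)) -> 1
  row 9 [01001]: ((0 OR (1 XOR 0)) OR ((NOT 0 XOR 0) AND 1)) -> 1
  row 10 [01010]: ((0 OR (1 XOR 1)) OR ((NOT 1 XOR 1) AND 0)) -> 0
  row 11 [01011]: ((0 OR (1 XOR 1)) OR ((NOT 1 XOR 1) AND 1)) -> 1
  row 12 [01100]: ((1 OR (1 XOR 0)) OR ((NOT 0 XOR 0) AND 0)) -> 1
  row 13 [01101]: ((1 OR (1 XOR 0)) OR ((NOT 0 XOR 0) AND 1)) -> 1
  row 14 [01110]: ((1 OR (1 XOR 1)) OR ((NOT 1 XOR 1) AND 0)) -> 1
  row 15 [01111]: ((1 OR (1 XOR 1)) OR ((NOT 1 XOR 1) AND 1)) -> 1
  row 16 [10000]: ((0 OR (0 XOR 0)) OR ((NOT 0 XOR 0) AND 0)) -> 0
  row 17 [10001]: ((0 OR (0 XOR 0)) OR ((NOT 0 XOR 0) AND 1)) -> 1
  row 18 [10010]: ((0 OR (0 XOR 1)) OR ((NOT 1 XOR 1) AND 0)) -> 1
  row 19 [10011]: ((0 OR (0 XOR 1)) OR ((NOT 1 XOR 1) AND 1)) -> 1
  row 20 [10100]: ((1 OR (0 XOR 0)) OR ((NOT 0 XOR 0) AND 0)) -> 1
  row 21 [10101]: ((1 OR (0 XOR 0)) OR ((NOT 0 XOR 0) AND 1)) -> 1
  row 22 [10110]: ((1 OR (0 XOR 1)) OR ((NOT 1 XOR 1) AND 0)) -> 1
  row 23 [10111]: ((1 OR (0 XOR 1)) OR ((NOT 1 XOR 1) AND 1)) -> 1
  row 24 [11000]: ((0 OR (1 XOR 0)) OR ((NOT 0 XOR 0) AND 0)) -> 1
  row 25 [11001]: ((0 OR (1 XOR 0)) OR ((NOT 0 XOR 0) AND 1)) -> 1
  row 26 [11010]: ((0 OR (1 XOR 1)) OR ((NOT 1 XOR 1) AND 0)) -> 0
  row 27 [11011]: ((0 OR (1 XOR 1)) OR ((NOT 1 XOR 1) AND 1)) -> 1
  row 28 [11100]: ((1 OR (1 XOR 0)) OR ((NOT 0 XOR 0) AND 0)) -> 1
  row 29 [11101]: ((1 OR (1 XOR 0)) OR ((NOT 0 XOR 0) AND 1)) -> 1
  row 30 [11110]: ((1 OR (1 XOR 1)) OR ((NOT 1 XOR 1) AND 0)) -> 1
  row 31 [11111]: ((1 OR (1 XOR 1)) OR ((NOT 1 XOR 1) AND 1)) -> 1
Full result column, 4 rows per line (a,b,c fixed per line; d,e runs 00..11 left to right):
  rows 0-3 [a,b,c=000]: 0111  = hex 7
  rows 4-7 [a,b,c=001]: 1111  = hex F
  rows 8-11 [a,b,c=010]: 1101  = hex D
  rows 12-15 [a,b,c=011]: 1111  = hex F
  rows 16-19 [a,b,c=100]: 0111  = hex 7
  rows 20-23 [a,b,c=101]: 1111  = hex F
  rows 24-27 [a,b,c=110]: 1101  = hex D
  rows 28-31 [a,b,c=111]: 1111  = hex F
Output column (row 0 .. row 31) = 01111111110111110111111111011111
Output column grouped in 4s = 0111 1111 1101 1111 0111 1111 1101 1111 = 0x7FDF7FDF
Convert to decimal digit by digit (value = value*16 + digit):
  7 -> 7
  7*16 + 15 (F) = 127
  127*16 + 13 (D) = 2045
  2045*16 + 15 (F) = 32735
  32735*16 + 7 = 523767
  523767*16 + 15 (F) = 8380287
  8380287*16 + 13 (D) = 134084605
  134084605*16 + 15 (F) = 2145353695
Decimal = 2145353695

2145353695


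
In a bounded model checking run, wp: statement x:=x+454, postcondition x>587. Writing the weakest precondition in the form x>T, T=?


Formula: wp(x:=E, P) = P[E/x] (substitute E for x in postcondition)
Step 1: Postcondition: x>587
Step 2: Substitute x+454 for x: x+454>587
Step 3: Solve for x: x > 587-454 = 133

133


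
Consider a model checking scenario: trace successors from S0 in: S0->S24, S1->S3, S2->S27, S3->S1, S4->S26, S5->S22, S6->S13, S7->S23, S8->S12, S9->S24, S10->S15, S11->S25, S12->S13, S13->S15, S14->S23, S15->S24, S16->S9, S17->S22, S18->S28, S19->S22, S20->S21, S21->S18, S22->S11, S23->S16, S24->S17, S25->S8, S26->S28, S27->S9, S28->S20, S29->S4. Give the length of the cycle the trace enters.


Trace from S0 until a state repeats:
  S0 -> S24 -> S17 -> S22 -> S11 -> S25 -> S8 -> S12 -> S13 -> S15 -> S24
S24 first seen at step 1, revisited at step 10.
Cycle length = 10 - 1 = 9

9


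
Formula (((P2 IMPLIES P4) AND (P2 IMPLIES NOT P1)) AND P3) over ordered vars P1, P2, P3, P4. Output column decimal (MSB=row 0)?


Formula: (((P2 IMPLIES P4) AND (P2 IMPLIES NOT P1)) AND P3) over P1, P2, P3, P4 (16 rows)
Evaluate each row (bits = P1,P2,P3,P4, MSB first):
  row 0 [0000]: (((0 IMPLIES 0) AND (0 IMPLIES NOT 0)) AND 0) -> 0
  row 1 [0001]: (((0 IMPLIES 1) AND (0 IMPLIES NOT 0)) AND 0) -> 0
  row 2 [0010]: (((0 IMPLIES 0) AND (0 IMPLIES NOT 0)) AND 1) -> 1
  row 3 [0011]: (((0 IMPLIES 1) AND (0 IMPLIES NOT 0)) AND 1) -> 1
  row 4 [0100]: (((1 IMPLIES 0) AND (1 IMPLIES NOT 0)) AND 0) -> 0
  row 5 [0101]: (((1 IMPLIES 1) AND (1 IMPLIES NOT 0)) AND 0) -> 0
  row 6 [0110]: (((1 IMPLIES 0) AND (1 IMPLIES NOT 0)) AND 1) -> 0
  row 7 [0111]: (((1 IMPLIES 1) AND (1 IMPLIES NOT 0)) AND 1) -> 1
  row 8 [1000]: (((0 IMPLIES 0) AND (0 IMPLIES NOT 1)) AND 0) -> 0
  row 9 [1001]: (((0 IMPLIES 1) AND (0 IMPLIES NOT 1)) AND 0) -> 0
  row 10 [1010]: (((0 IMPLIES 0) AND (0 IMPLIES NOT 1)) AND 1) -> 1
  row 11 [1011]: (((0 IMPLIES 1) AND (0 IMPLIES NOT 1)) AND 1) -> 1
  row 12 [1100]: (((1 IMPLIES 0) AND (1 IMPLIES NOT 1)) AND 0) -> 0
  row 13 [1101]: (((1 IMPLIES 1) AND (1 IMPLIES NOT 1)) AND 0) -> 0
  row 14 [1110]: (((1 IMPLIES 0) AND (1 IMPLIES NOT 1)) AND 1) -> 0
  row 15 [1111]: (((1 IMPLIES 1) AND (1 IMPLIES NOT 1)) AND 1) -> 0
Full result column, 4 rows per line (P1,P2 fixed per line; P3,P4 runs 00..11 left to right):
  rows 0-3 [P1,P2=00]: 0011  = hex 3
  rows 4-7 [P1,P2=01]: 0001  = hex 1
  rows 8-11 [P1,P2=10]: 0011  = hex 3
  rows 12-15 [P1,P2=11]: 0000  = hex 0
Output column (row 0 .. row 15) = 0011000100110000
Output column grouped in 4s = 0011 0001 0011 0000 = 0x3130
Convert to decimal digit by digit (value = value*16 + digit):
  3 -> 3
  3*16 + 1 = 49
  49*16 + 3 = 787
  787*16 + 0 = 12592
Decimal = 12592

12592


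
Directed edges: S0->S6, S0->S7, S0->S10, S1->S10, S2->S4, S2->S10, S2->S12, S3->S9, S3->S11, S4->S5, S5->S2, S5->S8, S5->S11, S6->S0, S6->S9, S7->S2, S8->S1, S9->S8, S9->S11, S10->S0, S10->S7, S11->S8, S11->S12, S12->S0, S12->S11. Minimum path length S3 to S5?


BFS layer-by-layer from S3:
  dist 0: {S3}
  dist 1: {S9, S11}
  dist 2: {S8, S12}
  dist 3: {S0, S1}
  dist 4: {S6, S7, S10}
  dist 5: {S2}
  dist 6: {S4}
  dist 7: {S5}
  -> S5 reached at distance 7
Shortest path length = 7

7


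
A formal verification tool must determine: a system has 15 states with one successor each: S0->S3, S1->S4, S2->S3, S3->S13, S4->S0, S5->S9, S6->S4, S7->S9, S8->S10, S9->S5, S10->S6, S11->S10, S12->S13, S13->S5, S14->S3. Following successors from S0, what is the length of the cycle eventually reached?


Trace from S0 until a state repeats:
  S0 -> S3 -> S13 -> S5 -> S9 -> S5
S5 first seen at step 3, revisited at step 5.
Cycle length = 5 - 3 = 2

2


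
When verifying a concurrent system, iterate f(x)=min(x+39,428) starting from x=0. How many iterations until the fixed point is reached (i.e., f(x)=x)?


Step 1: x=0, cap=428, increment=39
Step 2: x grows by 39 each step until capped at 428; fixed point is x=428
Step 3: iterations = ceil(428/39) = 11

11


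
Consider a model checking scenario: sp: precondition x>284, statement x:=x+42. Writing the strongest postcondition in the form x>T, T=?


Formula: sp(P, x:=E) = exists old_x. (x = E[old_x/x]) AND P[old_x/x] (old_x is the value of x before the assignment; eliminate old_x by solving x = E[old_x/x] for old_x)
Step 1: Precondition P: x>284, i.e. old_x > 284
Step 2: Assignment gives x = old_x + 42, so old_x = x - 42
Step 3: Substitute into P: x - 42 > 284
Step 4: Simplify: x > 284+42 = 326

326


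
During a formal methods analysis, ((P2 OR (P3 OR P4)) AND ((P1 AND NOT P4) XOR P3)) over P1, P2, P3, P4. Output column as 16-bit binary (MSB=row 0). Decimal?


Formula: ((P2 OR (P3 OR P4)) AND ((P1 AND NOT P4) XOR P3)) over P1, P2, P3, P4 (16 rows)
Evaluate each row (bits = P1,P2,P3,P4, MSB first):
  row 0 [0000]: ((0 OR (0 OR 0)) AND ((0 AND NOT 0) XOR 0)) -> 0
  row 1 [0001]: ((0 OR (0 OR 1)) AND ((0 AND NOT 1) XOR 0)) -> 0
  row 2 [0010]: ((0 OR (1 OR 0)) AND ((0 AND NOT 0) XOR 1)) -> 1
  row 3 [0011]: ((0 OR (1 OR 1)) AND ((0 AND NOT 1) XOR 1)) -> 1
  row 4 [0100]: ((1 OR (0 OR 0)) AND ((0 AND NOT 0) XOR 0)) -> 0
  row 5 [0101]: ((1 OR (0 OR 1)) AND ((0 AND NOT 1) XOR 0)) -> 0
  row 6 [0110]: ((1 OR (1 OR 0)) AND ((0 AND NOT 0) XOR 1)) -> 1
  row 7 [0111]: ((1 OR (1 OR 1)) AND ((0 AND NOT 1) XOR 1)) -> 1
  row 8 [1000]: ((0 OR (0 OR 0)) AND ((1 AND NOT 0) XOR 0)) -> 0
  row 9 [1001]: ((0 OR (0 OR 1)) AND ((1 AND NOT 1) XOR 0)) -> 0
  row 10 [1010]: ((0 OR (1 OR 0)) AND ((1 AND NOT 0) XOR 1)) -> 0
  row 11 [1011]: ((0 OR (1 OR 1)) AND ((1 AND NOT 1) XOR 1)) -> 1
  row 12 [1100]: ((1 OR (0 OR 0)) AND ((1 AND NOT 0) XOR 0)) -> 1
  row 13 [1101]: ((1 OR (0 OR 1)) AND ((1 AND NOT 1) XOR 0)) -> 0
  row 14 [1110]: ((1 OR (1 OR 0)) AND ((1 AND NOT 0) XOR 1)) -> 0
  row 15 [1111]: ((1 OR (1 OR 1)) AND ((1 AND NOT 1) XOR 1)) -> 1
Full result column, 4 rows per line (P1,P2 fixed per line; P3,P4 runs 00..11 left to right):
  rows 0-3 [P1,P2=00]: 0011  = hex 3
  rows 4-7 [P1,P2=01]: 0011  = hex 3
  rows 8-11 [P1,P2=10]: 0001  = hex 1
  rows 12-15 [P1,P2=11]: 1001  = hex 9
Output column (row 0 .. row 15) = 0011001100011001
Output column grouped in 4s = 0011 0011 0001 1001 = 0x3319
Convert to decimal digit by digit (value = value*16 + digit):
  3 -> 3
  3*16 + 3 = 51
  51*16 + 1 = 817
  817*16 + 9 = 13081
Decimal = 13081

13081


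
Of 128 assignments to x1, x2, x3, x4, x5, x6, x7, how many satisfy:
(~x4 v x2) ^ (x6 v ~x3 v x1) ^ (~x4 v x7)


CNF with 3 clauses over 7 vars (128 assignments).
An assignment satisfies CNF iff every clause has >=1 true literal.
Check each row (bits = x1,x2,x3,x4,x5,x6,x7; clause T/F shown):
  row 0 [0000000]: clauses=TTT -> 1
  row 1 [0000001]: clauses=TTT -> 1
  row 2 [0000010]: clauses=TTT -> 1
  row 3 [0000011]: clauses=TTT -> 1
  row 4 [0000100]: clauses=TTT -> 1
  (every remaining row is evaluated the same way; all 128 results are listed next)
Full result column, 8 rows per line (x1,x2,x3,x4 fixed per line; x5,x6,x7 runs 000..111 left to right):
  rows 0-7 [x1,x2,x3,x4=0000]: 11111111  (ones: 8)
  rows 8-15 [x1,x2,x3,x4=0001]: 00000000  (ones: 0)
  rows 16-23 [x1,x2,x3,x4=0010]: 00110011  (ones: 4)
  rows 24-31 [x1,x2,x3,x4=0011]: 00000000  (ones: 0)
  rows 32-39 [x1,x2,x3,x4=0100]: 11111111  (ones: 8)
  rows 40-47 [x1,x2,x3,x4=0101]: 01010101  (ones: 4)
  rows 48-55 [x1,x2,x3,x4=0110]: 00110011  (ones: 4)
  rows 56-63 [x1,x2,x3,x4=0111]: 00010001  (ones: 2)
  rows 64-71 [x1,x2,x3,x4=1000]: 11111111  (ones: 8)
  rows 72-79 [x1,x2,x3,x4=1001]: 00000000  (ones: 0)
  rows 80-87 [x1,x2,x3,x4=1010]: 11111111  (ones: 8)
  rows 88-95 [x1,x2,x3,x4=1011]: 00000000  (ones: 0)
  rows 96-103 [x1,x2,x3,x4=1100]: 11111111  (ones: 8)
  rows 104-111 [x1,x2,x3,x4=1101]: 01010101  (ones: 4)
  rows 112-119 [x1,x2,x3,x4=1110]: 11111111  (ones: 8)
  rows 120-127 [x1,x2,x3,x4=1111]: 01010101  (ones: 4)
Satisfying assignments = 8+0+4+0+8+4+4+2+8+0+8+0+8+4+8+4 = 70

70


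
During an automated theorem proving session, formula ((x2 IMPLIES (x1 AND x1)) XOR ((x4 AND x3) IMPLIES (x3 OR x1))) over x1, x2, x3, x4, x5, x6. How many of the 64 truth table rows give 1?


Formula: ((x2 IMPLIES (x1 AND x1)) XOR ((x4 AND x3) IMPLIES (x3 OR x1))) over 6 vars (64 rows)
Evaluate each row (x1, x2, x3, x4, x5, x6 as bits, MSB first):
  row 0 [000000]: ((0 IMPLIES (0 AND 0)) XOR ((0 AND 0) IMPLIES (0 OR 0))) -> 0
  row 1 [000001]: ((0 IMPLIES (0 AND 0)) XOR ((0 AND 0) IMPLIES (0 OR 0))) -> 0
  row 2 [000010]: ((0 IMPLIES (0 AND 0)) XOR ((0 AND 0) IMPLIES (0 OR 0))) -> 0
  row 3 [000011]: ((0 IMPLIES (0 AND 0)) XOR ((0 AND 0) IMPLIES (0 OR 0))) -> 0
  row 4 [000100]: ((0 IMPLIES (0 AND 0)) XOR ((1 AND 0) IMPLIES (0 OR 0))) -> 0
  (every remaining row is evaluated the same way; all 64 results are listed next)
Full result column, 8 rows per line (x1,x2,x3 fixed per line; x4,x5,x6 runs 000..111 left to right):
  rows 0-7 [x1,x2,x3=000]: 00000000  (ones: 0)
  rows 8-15 [x1,x2,x3=001]: 00000000  (ones: 0)
  rows 16-23 [x1,x2,x3=010]: 11111111  (ones: 8)
  rows 24-31 [x1,x2,x3=011]: 11111111  (ones: 8)
  rows 32-39 [x1,x2,x3=100]: 00000000  (ones: 0)
  rows 40-47 [x1,x2,x3=101]: 00000000  (ones: 0)
  rows 48-55 [x1,x2,x3=110]: 00000000  (ones: 0)
  rows 56-63 [x1,x2,x3=111]: 00000000  (ones: 0)
Count of 1-rows = 0+0+8+8+0+0+0+0 = 16

16


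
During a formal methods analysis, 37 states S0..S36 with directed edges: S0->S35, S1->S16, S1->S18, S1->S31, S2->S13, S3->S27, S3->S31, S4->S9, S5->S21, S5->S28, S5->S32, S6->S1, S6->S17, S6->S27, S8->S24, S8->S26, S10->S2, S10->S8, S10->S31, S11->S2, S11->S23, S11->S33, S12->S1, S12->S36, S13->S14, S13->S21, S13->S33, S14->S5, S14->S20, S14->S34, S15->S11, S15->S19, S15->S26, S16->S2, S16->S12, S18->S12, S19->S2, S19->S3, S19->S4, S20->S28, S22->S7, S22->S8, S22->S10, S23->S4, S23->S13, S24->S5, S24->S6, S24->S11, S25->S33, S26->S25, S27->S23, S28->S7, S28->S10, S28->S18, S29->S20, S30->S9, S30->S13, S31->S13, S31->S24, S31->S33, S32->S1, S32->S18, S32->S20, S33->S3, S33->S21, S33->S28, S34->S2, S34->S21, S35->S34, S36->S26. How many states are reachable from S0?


BFS from S0:
  layer 0: {S0}
  layer 1: {S35}
  layer 2: {S34}
  layer 3: {S2, S21}
  layer 4: {S13}
  layer 5: {S14, S33}
  layer 6: {S3, S5, S20, S28}
  layer 7: {S7, S10, S18, S27, S31, S32}
  layer 8: {S1, S8, S12, S23, S24}
  layer 9: {S4, S6, S11, S16, S26, S36}
  layer 10: {S9, S17, S25}
Reachable set: {S0, S1, S2, S3, S4, S5, S6, S7, S8, S9, S10, S11, S12, S13, S14, S16, S17, S18, S20, S21, S23, S24, S25, S26, S27, S28, S31, S32, S33, S34, S35, S36}
Count = 32

32


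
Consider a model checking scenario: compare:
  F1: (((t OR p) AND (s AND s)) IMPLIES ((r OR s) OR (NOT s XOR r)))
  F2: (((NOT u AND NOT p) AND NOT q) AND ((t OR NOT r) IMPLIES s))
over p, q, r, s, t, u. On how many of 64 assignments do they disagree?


F1 = (((t OR p) AND (s AND s)) IMPLIES ((r OR s) OR (NOT s XOR r)))
F2 = (((NOT u AND NOT p) AND NOT q) AND ((t OR NOT r) IMPLIES s))
Evaluate both on each of 64 rows (bits = p,q,r,s,t,u):
  row 0 [000000]: F1=1 F2=0 (differ) -> 1
  row 1 [000001]: F1=1 F2=0 (differ) -> 1
  row 2 [000010]: F1=1 F2=0 (differ) -> 1
  row 3 [000011]: F1=1 F2=0 (differ) -> 1
  row 4 [000100]: F1=1 F2=1 -> 0
  (every remaining row is evaluated the same way; all 64 results are listed next)
Full result column, 8 rows per line (p,q,r fixed per line; s,t,u runs 000..111 left to right):
  rows 0-7 [p,q,r=000]: 11110101  (ones: 6)
  rows 8-15 [p,q,r=001]: 01110101  (ones: 5)
  rows 16-23 [p,q,r=010]: 11111111  (ones: 8)
  rows 24-31 [p,q,r=011]: 11111111  (ones: 8)
  rows 32-39 [p,q,r=100]: 11111111  (ones: 8)
  rows 40-47 [p,q,r=101]: 11111111  (ones: 8)
  rows 48-55 [p,q,r=110]: 11111111  (ones: 8)
  rows 56-63 [p,q,r=111]: 11111111  (ones: 8)
Disagreements = 6+5+8+8+8+8+8+8 = 59

59


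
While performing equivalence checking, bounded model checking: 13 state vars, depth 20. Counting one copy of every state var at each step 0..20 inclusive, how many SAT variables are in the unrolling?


BMC unrolls to depth k, creating one copy of each state var for steps 0..k.
Step count = 20 + 1 = 21 (steps 0 through 20)
Vars per step = 13
Total = 13 * 21 = 273

273


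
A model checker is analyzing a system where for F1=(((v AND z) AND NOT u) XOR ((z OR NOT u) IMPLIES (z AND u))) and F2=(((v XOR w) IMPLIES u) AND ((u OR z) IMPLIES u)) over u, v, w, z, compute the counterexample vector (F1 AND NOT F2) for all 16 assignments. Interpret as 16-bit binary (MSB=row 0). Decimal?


F1 = (((v AND z) AND NOT u) XOR ((z OR NOT u) IMPLIES (z AND u)))
F2 = (((v XOR w) IMPLIES u) AND ((u OR z) IMPLIES u))
Counterexample to F1=>F2 is where F1=1 and F2=0.
Evaluate each row (bits = u,v,w,z, MSB first):
  row 0 [0000]: F1=0 F2=1 -> F1&~F2 -> 0
  row 1 [0001]: F1=0 F2=0 -> F1&~F2 -> 0
  row 2 [0010]: F1=0 F2=0 -> F1&~F2 -> 0
  row 3 [0011]: F1=0 F2=0 -> F1&~F2 -> 0
  row 4 [0100]: F1=0 F2=0 -> F1&~F2 -> 0
  row 5 [0101]: F1=1 F2=0 -> F1&~F2 -> 1
  row 6 [0110]: F1=0 F2=1 -> F1&~F2 -> 0
  row 7 [0111]: F1=1 F2=0 -> F1&~F2 -> 1
  row 8 [1000]: F1=1 F2=1 -> F1&~F2 -> 0
  row 9 [1001]: F1=1 F2=1 -> F1&~F2 -> 0
  row 10 [1010]: F1=1 F2=1 -> F1&~F2 -> 0
  row 11 [1011]: F1=1 F2=1 -> F1&~F2 -> 0
  row 12 [1100]: F1=1 F2=1 -> F1&~F2 -> 0
  row 13 [1101]: F1=1 F2=1 -> F1&~F2 -> 0
  row 14 [1110]: F1=1 F2=1 -> F1&~F2 -> 0
  row 15 [1111]: F1=1 F2=1 -> F1&~F2 -> 0
Full result column, 4 rows per line (u,v fixed per line; w,z runs 00..11 left to right):
  rows 0-3 [u,v=00]: 0000  = hex 0
  rows 4-7 [u,v=01]: 0101  = hex 5
  rows 8-11 [u,v=10]: 0000  = hex 0
  rows 12-15 [u,v=11]: 0000  = hex 0
Counterexample vector (row 0 .. row 15) = 0000010100000000
Output column grouped in 4s = 0000 0101 0000 0000 = 0x0500
Convert to decimal digit by digit (value = value*16 + digit):
  0 -> 0
  0*16 + 5 = 5
  5*16 + 0 = 80
  80*16 + 0 = 1280
Decimal = 1280

1280
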